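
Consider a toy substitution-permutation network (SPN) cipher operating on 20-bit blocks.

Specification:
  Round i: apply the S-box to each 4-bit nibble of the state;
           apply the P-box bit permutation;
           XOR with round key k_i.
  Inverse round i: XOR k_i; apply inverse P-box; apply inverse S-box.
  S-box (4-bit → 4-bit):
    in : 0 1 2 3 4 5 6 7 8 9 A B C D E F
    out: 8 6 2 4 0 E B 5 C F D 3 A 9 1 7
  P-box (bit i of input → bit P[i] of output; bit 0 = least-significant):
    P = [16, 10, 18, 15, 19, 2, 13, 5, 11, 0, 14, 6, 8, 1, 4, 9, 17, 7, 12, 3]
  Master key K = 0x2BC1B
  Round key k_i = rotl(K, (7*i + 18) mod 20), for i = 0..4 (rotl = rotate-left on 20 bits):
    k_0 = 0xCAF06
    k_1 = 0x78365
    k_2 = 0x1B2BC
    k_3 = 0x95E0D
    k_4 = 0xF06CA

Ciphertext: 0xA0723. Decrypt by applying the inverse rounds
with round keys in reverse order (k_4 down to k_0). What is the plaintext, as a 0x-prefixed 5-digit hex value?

s_0 = ciphertext = 0xA0723
s_1 = InvRound(s_0, k_4) = 0xCEC07
s_2 = InvRound(s_1, k_3) = 0x8C43A
s_3 = InvRound(s_2, k_2) = 0x1C3FB
s_4 = InvRound(s_3, k_1) = 0x61323
s_5 = InvRound(s_4, k_0) = 0x74B9C

0x74B9C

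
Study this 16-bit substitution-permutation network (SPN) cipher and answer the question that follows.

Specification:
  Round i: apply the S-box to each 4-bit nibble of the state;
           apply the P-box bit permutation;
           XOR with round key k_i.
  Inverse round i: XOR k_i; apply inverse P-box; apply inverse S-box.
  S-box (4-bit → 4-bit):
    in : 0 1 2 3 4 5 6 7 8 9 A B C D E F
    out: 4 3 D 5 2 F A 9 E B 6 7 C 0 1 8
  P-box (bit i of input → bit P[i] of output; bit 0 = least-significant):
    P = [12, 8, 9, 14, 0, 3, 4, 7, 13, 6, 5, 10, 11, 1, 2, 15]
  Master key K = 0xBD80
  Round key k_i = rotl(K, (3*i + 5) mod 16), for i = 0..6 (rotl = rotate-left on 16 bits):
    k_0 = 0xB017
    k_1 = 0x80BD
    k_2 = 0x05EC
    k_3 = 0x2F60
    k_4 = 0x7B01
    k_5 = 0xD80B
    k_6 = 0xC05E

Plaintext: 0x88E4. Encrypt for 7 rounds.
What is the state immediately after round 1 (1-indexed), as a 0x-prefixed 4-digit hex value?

s_0 = plaintext = 0x88E4
s_1 = Round(s_0, k_0) = 0x3570
s_2 = Round(s_1, k_1) = 0xAE58
s_3 = Round(s_2, k_2) = 0x6673
s_4 = Round(s_3, k_3) = 0xB9A3
s_5 = Round(s_4, k_4) = 0x455F
s_6 = Round(s_5, k_5) = 0xBCF0
s_7 = Round(s_6, k_6) = 0xCEF8

0x3570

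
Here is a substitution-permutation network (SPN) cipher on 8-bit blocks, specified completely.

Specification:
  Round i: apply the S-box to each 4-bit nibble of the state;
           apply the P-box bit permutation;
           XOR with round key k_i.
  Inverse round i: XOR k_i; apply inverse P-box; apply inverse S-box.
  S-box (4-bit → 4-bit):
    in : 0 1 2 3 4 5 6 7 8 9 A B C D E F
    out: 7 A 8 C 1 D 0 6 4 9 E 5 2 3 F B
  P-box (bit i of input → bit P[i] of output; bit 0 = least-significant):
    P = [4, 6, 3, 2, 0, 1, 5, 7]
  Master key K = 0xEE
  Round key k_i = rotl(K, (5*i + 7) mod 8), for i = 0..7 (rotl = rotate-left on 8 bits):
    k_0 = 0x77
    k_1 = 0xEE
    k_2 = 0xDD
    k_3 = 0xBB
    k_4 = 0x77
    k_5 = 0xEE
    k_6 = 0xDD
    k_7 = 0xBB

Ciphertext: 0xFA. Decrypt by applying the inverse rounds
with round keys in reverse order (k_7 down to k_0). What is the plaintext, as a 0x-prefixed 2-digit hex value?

0x3A

s_0 = ciphertext = 0xFA
s_1 = InvRound(s_0, k_7) = 0x4C
s_2 = InvRound(s_1, k_6) = 0x94
s_3 = InvRound(s_2, k_5) = 0x70
s_4 = InvRound(s_3, k_4) = 0xD2
s_5 = InvRound(s_4, k_3) = 0xB7
s_6 = InvRound(s_5, k_2) = 0x77
s_7 = InvRound(s_6, k_1) = 0x9B
s_8 = InvRound(s_7, k_0) = 0x3A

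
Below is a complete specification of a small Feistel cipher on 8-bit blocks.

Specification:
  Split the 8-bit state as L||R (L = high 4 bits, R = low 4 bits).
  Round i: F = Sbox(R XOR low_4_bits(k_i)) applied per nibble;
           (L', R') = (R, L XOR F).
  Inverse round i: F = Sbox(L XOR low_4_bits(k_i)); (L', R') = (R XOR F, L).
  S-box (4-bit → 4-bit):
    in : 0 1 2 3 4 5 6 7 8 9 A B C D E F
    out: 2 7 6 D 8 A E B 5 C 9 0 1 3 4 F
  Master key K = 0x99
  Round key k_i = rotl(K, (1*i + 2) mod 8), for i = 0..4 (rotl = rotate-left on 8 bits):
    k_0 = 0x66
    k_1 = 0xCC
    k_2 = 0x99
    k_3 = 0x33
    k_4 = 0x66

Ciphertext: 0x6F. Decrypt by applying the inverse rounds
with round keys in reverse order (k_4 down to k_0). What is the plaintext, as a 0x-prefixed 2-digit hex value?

s_0 = ciphertext = 0x6F
s_1 = InvRound(s_0, k_4) = 0xD6
s_2 = InvRound(s_1, k_3) = 0x2D
s_3 = InvRound(s_2, k_2) = 0xD2
s_4 = InvRound(s_3, k_1) = 0x5D
s_5 = InvRound(s_4, k_0) = 0x05

0x05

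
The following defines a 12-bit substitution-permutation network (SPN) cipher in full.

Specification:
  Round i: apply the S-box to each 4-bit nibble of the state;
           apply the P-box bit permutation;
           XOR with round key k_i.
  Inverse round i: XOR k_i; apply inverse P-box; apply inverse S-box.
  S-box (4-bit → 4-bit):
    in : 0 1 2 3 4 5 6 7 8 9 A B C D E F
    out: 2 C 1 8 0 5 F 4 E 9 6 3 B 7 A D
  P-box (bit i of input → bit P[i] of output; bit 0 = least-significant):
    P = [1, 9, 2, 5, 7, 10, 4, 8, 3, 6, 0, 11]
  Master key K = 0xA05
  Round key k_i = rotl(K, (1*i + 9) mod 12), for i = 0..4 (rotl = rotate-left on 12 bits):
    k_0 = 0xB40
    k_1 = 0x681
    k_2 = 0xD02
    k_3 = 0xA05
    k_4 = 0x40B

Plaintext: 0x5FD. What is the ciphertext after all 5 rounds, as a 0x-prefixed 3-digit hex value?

0x717

s_0 = plaintext = 0x5FD
s_1 = Round(s_0, k_0) = 0x8DF
s_2 = Round(s_1, k_1) = 0xA76
s_3 = Round(s_2, k_2) = 0xF75
s_4 = Round(s_3, k_3) = 0x21A
s_5 = Round(s_4, k_4) = 0x717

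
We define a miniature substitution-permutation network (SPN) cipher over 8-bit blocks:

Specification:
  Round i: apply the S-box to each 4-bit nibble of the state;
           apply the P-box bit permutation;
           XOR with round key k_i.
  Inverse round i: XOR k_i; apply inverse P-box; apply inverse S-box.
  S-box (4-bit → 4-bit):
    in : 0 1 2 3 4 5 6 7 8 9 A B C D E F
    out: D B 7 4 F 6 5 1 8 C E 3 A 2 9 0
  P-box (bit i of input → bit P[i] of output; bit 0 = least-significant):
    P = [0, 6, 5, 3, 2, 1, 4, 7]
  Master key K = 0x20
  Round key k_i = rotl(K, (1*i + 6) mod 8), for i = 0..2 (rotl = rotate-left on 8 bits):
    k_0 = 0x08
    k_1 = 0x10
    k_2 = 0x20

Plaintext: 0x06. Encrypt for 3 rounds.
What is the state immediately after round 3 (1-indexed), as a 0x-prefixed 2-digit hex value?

s_0 = plaintext = 0x06
s_1 = Round(s_0, k_0) = 0xBD
s_2 = Round(s_1, k_1) = 0x56
s_3 = Round(s_2, k_2) = 0x13

0x13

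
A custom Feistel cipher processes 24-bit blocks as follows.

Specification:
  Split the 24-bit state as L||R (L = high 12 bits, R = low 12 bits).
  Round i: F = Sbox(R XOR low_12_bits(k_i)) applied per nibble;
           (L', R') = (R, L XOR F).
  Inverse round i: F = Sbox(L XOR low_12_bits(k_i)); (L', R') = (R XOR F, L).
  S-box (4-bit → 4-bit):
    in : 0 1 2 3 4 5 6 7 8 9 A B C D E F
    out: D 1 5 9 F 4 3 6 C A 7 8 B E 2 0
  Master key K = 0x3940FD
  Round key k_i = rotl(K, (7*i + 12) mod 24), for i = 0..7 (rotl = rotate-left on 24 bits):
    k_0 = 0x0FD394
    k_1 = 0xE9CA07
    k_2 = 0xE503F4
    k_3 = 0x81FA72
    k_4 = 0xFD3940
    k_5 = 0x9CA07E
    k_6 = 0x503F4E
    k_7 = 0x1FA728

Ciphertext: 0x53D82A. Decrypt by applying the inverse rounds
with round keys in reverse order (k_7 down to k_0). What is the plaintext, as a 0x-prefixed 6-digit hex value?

s_0 = ciphertext = 0x53D82A
s_1 = InvRound(s_0, k_7) = 0xD3E53D
s_2 = InvRound(s_1, k_6) = 0x050D3E
s_3 = InvRound(s_2, k_5) = 0x06C050
s_4 = InvRound(s_3, k_4) = 0xA0B06C
s_5 = InvRound(s_4, k_3) = 0xD06A0B
s_6 = InvRound(s_5, k_2) = 0x80ED06
s_7 = InvRound(s_6, k_1) = 0x8DC80E
s_8 = InvRound(s_7, k_0) = 0x0F28DC

0x0F28DC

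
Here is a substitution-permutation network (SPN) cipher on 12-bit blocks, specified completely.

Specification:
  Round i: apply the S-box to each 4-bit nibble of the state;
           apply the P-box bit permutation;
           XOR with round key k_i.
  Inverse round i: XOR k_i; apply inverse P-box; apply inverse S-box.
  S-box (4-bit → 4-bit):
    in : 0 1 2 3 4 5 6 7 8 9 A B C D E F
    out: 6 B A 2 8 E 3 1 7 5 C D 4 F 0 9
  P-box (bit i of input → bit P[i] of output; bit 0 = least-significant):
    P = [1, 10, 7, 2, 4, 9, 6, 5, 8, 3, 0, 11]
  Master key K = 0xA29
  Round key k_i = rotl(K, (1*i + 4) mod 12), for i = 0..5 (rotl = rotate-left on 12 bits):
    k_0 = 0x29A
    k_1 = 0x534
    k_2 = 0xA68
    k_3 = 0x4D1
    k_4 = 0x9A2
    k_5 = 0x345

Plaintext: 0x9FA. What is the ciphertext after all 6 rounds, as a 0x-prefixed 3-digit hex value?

s_0 = plaintext = 0x9FA
s_1 = Round(s_0, k_0) = 0x32F
s_2 = Round(s_1, k_1) = 0x71A
s_3 = Round(s_2, k_2) = 0x9DC
s_4 = Round(s_3, k_3) = 0x720
s_5 = Round(s_4, k_4) = 0xE02
s_6 = Round(s_5, k_5) = 0x501

0x501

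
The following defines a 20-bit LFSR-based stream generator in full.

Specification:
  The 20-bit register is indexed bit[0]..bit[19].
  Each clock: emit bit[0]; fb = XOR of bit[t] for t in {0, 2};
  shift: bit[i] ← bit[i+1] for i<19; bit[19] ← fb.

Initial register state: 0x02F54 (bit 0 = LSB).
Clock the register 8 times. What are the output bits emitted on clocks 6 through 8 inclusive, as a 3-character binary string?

010

reg_0 = 0x02F54
clock 1: out=0, reg = 0x817AA
clock 2: out=0, reg = 0x40BD5
clock 3: out=1, reg = 0x205EA
clock 4: out=0, reg = 0x102F5
clock 5: out=1, reg = 0x0817A
clock 6: out=0, reg = 0x040BD
clock 7: out=1, reg = 0x0205E
clock 8: out=0, reg = 0x8102F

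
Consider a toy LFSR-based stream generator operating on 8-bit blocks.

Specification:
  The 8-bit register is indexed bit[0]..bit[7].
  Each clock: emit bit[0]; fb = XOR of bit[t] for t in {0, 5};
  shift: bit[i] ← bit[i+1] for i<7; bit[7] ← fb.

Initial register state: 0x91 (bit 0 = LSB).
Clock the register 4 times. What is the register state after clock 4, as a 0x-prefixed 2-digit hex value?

0xD9

reg_0 = 0x91
clock 1: out=1, reg = 0xC8
clock 2: out=0, reg = 0x64
clock 3: out=0, reg = 0xB2
clock 4: out=0, reg = 0xD9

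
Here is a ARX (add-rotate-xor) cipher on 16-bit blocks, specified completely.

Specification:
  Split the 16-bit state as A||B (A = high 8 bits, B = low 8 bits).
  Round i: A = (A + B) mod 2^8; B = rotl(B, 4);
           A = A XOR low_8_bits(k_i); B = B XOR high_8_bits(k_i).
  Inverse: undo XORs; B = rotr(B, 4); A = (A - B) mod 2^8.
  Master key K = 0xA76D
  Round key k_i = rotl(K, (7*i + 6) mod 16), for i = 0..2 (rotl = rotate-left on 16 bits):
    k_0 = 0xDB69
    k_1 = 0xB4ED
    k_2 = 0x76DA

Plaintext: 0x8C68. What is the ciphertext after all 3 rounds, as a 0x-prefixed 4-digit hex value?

0xA260

s_0 = plaintext = 0x8C68
s_1 = Round(s_0, k_0) = 0x9D5D
s_2 = Round(s_1, k_1) = 0x1761
s_3 = Round(s_2, k_2) = 0xA260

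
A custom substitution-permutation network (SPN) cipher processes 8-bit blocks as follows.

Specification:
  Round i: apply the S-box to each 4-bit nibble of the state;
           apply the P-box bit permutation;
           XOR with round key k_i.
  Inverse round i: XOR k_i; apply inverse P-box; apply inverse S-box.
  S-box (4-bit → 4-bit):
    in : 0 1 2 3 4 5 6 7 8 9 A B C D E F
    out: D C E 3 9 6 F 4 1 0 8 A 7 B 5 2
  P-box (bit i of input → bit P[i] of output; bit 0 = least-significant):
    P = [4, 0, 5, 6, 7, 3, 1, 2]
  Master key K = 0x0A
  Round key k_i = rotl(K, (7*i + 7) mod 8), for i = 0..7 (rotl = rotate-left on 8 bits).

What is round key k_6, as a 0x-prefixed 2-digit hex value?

K = 0x0A
k_0 = rotl(K, (7*0+7) mod 8) = rotl(K, 7) = 0x05
k_1 = rotl(K, (7*1+7) mod 8) = rotl(K, 6) = 0x82
k_2 = rotl(K, (7*2+7) mod 8) = rotl(K, 5) = 0x41
k_3 = rotl(K, (7*3+7) mod 8) = rotl(K, 4) = 0xA0
k_4 = rotl(K, (7*4+7) mod 8) = rotl(K, 3) = 0x50
k_5 = rotl(K, (7*5+7) mod 8) = rotl(K, 2) = 0x28
k_6 = rotl(K, (7*6+7) mod 8) = rotl(K, 1) = 0x14

0x14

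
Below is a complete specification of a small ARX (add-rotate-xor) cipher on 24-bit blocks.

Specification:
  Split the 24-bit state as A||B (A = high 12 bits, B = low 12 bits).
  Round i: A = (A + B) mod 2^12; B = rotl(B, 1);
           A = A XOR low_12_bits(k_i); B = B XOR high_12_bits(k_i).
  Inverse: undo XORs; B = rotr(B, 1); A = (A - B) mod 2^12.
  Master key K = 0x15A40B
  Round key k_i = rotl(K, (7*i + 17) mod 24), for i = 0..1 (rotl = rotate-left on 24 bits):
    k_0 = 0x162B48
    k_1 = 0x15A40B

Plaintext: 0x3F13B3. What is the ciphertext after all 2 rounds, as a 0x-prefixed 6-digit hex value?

s_0 = plaintext = 0x3F13B3
s_1 = Round(s_0, k_0) = 0xCEC604
s_2 = Round(s_1, k_1) = 0x6FBD52

0x6FBD52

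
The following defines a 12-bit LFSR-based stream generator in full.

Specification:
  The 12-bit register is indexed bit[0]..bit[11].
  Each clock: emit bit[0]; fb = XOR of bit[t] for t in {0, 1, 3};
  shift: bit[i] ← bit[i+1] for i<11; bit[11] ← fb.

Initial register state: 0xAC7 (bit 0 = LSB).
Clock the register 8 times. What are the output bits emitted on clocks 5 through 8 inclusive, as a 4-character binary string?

reg_0 = 0xAC7
clock 1: out=1, reg = 0x563
clock 2: out=1, reg = 0x2B1
clock 3: out=1, reg = 0x958
clock 4: out=0, reg = 0xCAC
clock 5: out=0, reg = 0xE56
clock 6: out=0, reg = 0xF2B
clock 7: out=1, reg = 0xF95
clock 8: out=1, reg = 0xFCA

0011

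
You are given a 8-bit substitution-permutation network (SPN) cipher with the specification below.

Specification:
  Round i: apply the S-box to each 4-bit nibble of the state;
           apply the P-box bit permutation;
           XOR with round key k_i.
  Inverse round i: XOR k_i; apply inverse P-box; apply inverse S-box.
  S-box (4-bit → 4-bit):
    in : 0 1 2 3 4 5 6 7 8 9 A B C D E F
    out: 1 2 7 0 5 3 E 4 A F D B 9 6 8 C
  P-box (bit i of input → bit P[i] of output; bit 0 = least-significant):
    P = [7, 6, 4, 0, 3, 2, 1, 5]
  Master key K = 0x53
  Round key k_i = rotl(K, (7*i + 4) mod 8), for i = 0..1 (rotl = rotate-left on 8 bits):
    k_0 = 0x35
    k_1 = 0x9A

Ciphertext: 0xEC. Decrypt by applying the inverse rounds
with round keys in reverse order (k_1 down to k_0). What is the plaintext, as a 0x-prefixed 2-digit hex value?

0x0D

s_0 = ciphertext = 0xEC
s_1 = InvRound(s_0, k_1) = 0x6D
s_2 = InvRound(s_1, k_0) = 0x0D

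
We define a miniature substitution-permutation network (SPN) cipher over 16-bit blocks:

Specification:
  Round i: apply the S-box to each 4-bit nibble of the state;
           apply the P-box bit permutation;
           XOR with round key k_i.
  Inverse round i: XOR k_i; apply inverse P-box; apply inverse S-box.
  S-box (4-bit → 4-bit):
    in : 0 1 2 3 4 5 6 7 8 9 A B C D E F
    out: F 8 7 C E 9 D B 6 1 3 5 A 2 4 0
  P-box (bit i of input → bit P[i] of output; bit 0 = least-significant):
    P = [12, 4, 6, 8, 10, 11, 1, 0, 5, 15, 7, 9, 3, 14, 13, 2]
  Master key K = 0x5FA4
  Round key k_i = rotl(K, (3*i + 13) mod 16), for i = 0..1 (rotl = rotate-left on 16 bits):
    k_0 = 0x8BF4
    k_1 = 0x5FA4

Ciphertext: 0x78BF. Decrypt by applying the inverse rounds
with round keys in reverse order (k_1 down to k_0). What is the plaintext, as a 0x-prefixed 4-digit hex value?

s_0 = ciphertext = 0x78BF
s_1 = InvRound(s_0, k_1) = 0xB16C
s_2 = InvRound(s_1, k_0) = 0xB3DA

0xB3DA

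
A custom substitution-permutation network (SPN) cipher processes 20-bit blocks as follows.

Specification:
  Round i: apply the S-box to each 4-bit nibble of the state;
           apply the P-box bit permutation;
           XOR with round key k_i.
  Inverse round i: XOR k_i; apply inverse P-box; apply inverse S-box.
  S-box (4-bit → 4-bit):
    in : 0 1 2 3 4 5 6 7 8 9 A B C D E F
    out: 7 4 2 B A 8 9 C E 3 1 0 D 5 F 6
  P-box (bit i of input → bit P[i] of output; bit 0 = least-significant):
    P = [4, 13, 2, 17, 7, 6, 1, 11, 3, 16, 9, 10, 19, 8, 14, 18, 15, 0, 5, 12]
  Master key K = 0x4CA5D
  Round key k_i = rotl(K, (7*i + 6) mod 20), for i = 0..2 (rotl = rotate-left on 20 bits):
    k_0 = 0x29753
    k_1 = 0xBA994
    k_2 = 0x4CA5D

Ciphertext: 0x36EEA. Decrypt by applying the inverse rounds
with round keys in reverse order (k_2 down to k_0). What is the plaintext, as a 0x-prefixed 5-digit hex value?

0x3550D

s_0 = ciphertext = 0x36EEA
s_1 = InvRound(s_0, k_2) = 0x054DE
s_2 = InvRound(s_1, k_1) = 0x60384
s_3 = InvRound(s_2, k_0) = 0x3550D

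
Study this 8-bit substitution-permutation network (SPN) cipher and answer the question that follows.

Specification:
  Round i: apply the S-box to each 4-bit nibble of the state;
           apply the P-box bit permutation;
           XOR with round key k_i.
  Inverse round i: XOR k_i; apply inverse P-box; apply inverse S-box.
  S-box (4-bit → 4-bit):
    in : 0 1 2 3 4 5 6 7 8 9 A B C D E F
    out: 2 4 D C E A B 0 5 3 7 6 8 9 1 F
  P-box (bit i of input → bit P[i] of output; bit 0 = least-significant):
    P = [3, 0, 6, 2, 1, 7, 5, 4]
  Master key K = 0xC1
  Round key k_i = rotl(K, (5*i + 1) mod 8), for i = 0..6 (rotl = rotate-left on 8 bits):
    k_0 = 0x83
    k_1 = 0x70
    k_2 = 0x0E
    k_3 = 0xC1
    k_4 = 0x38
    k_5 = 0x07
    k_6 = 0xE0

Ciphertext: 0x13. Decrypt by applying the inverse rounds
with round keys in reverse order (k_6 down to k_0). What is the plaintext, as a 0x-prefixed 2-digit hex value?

0xFD

s_0 = ciphertext = 0x13
s_1 = InvRound(s_0, k_6) = 0xFB
s_2 = InvRound(s_1, k_5) = 0x42
s_3 = InvRound(s_2, k_4) = 0x28
s_4 = InvRound(s_3, k_3) = 0xBA
s_5 = InvRound(s_4, k_2) = 0x4C
s_6 = InvRound(s_5, k_1) = 0x3D
s_7 = InvRound(s_6, k_0) = 0xFD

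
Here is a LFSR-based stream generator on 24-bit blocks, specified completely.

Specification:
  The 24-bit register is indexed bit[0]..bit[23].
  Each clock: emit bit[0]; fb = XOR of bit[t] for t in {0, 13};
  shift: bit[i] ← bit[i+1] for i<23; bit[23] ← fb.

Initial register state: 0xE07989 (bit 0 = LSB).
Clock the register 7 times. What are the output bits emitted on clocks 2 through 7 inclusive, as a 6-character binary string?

001000

reg_0 = 0xE07989
clock 1: out=1, reg = 0x703CC4
clock 2: out=0, reg = 0xB81E62
clock 3: out=0, reg = 0x5C0F31
clock 4: out=1, reg = 0xAE0798
clock 5: out=0, reg = 0x5703CC
clock 6: out=0, reg = 0x2B81E6
clock 7: out=0, reg = 0x15C0F3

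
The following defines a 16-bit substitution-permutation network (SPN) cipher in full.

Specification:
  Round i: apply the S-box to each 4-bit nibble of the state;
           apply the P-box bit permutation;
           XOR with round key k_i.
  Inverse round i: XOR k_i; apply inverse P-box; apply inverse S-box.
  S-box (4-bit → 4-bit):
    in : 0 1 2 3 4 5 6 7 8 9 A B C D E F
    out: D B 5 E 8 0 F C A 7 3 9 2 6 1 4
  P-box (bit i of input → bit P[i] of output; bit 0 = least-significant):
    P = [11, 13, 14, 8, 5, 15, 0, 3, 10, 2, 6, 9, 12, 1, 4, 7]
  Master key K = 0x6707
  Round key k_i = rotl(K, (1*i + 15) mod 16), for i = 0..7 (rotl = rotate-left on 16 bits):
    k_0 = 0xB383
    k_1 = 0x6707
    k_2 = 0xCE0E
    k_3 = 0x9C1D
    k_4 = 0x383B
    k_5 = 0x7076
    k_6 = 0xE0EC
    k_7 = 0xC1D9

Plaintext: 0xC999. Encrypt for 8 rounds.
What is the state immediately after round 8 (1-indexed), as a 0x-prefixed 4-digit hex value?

s_0 = plaintext = 0xC999
s_1 = Round(s_0, k_0) = 0x5FE4
s_2 = Round(s_1, k_1) = 0x6667
s_3 = Round(s_2, k_2) = 0x19F1
s_4 = Round(s_3, k_3) = 0xA1DA
s_5 = Round(s_4, k_4) = 0x863C
s_6 = Round(s_5, k_5) = 0xD6B9
s_7 = Round(s_6, k_6) = 0x8E92
s_8 = Round(s_7, k_7) = 0x0D7A

0x0D7A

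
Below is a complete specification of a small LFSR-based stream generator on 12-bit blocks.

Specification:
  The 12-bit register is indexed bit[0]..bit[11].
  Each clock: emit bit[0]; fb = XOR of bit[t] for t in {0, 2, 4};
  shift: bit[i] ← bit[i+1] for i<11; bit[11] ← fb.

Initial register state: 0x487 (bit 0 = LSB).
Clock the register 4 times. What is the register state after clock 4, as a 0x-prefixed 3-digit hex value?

reg_0 = 0x487
clock 1: out=1, reg = 0x243
clock 2: out=1, reg = 0x921
clock 3: out=1, reg = 0xC90
clock 4: out=0, reg = 0xE48

0xE48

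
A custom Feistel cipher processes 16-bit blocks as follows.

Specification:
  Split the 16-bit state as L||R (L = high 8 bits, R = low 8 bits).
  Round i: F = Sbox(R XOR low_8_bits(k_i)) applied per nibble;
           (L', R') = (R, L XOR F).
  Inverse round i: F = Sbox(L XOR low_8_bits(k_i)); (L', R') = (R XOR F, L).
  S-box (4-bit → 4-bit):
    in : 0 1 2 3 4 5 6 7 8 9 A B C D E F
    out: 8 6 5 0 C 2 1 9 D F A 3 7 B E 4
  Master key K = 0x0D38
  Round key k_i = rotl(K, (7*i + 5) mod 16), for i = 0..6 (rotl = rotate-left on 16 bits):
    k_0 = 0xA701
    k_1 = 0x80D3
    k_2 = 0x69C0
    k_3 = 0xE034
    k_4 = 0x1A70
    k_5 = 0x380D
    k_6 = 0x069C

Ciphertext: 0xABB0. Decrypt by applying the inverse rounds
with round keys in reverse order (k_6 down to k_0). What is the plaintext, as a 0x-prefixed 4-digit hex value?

s_0 = ciphertext = 0xABB0
s_1 = InvRound(s_0, k_6) = 0xB9AB
s_2 = InvRound(s_1, k_5) = 0x97B9
s_3 = InvRound(s_2, k_4) = 0x5097
s_4 = InvRound(s_3, k_3) = 0x8B50
s_5 = InvRound(s_4, k_2) = 0x938B
s_6 = InvRound(s_5, k_1) = 0x4393
s_7 = InvRound(s_6, k_0) = 0x5643

0x5643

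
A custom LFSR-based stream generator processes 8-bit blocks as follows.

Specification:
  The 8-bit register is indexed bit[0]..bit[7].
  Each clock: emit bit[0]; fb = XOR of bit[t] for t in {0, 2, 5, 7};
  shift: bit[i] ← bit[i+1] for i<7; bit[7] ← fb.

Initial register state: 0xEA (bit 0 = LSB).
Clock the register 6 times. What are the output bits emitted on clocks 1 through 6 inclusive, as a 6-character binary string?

reg_0 = 0xEA
clock 1: out=0, reg = 0x75
clock 2: out=1, reg = 0xBA
clock 3: out=0, reg = 0x5D
clock 4: out=1, reg = 0x2E
clock 5: out=0, reg = 0x17
clock 6: out=1, reg = 0x0B

010101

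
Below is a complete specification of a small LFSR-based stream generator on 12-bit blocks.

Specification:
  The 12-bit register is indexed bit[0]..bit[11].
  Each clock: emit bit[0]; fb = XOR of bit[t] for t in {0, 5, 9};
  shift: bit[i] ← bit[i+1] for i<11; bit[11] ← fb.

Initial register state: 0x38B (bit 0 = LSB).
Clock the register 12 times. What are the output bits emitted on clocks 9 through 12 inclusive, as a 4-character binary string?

1100

reg_0 = 0x38B
clock 1: out=1, reg = 0x1C5
clock 2: out=1, reg = 0x8E2
clock 3: out=0, reg = 0xC71
clock 4: out=1, reg = 0x638
clock 5: out=0, reg = 0x31C
clock 6: out=0, reg = 0x98E
clock 7: out=0, reg = 0x4C7
clock 8: out=1, reg = 0xA63
clock 9: out=1, reg = 0xD31
clock 10: out=1, reg = 0x698
clock 11: out=0, reg = 0xB4C
clock 12: out=0, reg = 0xDA6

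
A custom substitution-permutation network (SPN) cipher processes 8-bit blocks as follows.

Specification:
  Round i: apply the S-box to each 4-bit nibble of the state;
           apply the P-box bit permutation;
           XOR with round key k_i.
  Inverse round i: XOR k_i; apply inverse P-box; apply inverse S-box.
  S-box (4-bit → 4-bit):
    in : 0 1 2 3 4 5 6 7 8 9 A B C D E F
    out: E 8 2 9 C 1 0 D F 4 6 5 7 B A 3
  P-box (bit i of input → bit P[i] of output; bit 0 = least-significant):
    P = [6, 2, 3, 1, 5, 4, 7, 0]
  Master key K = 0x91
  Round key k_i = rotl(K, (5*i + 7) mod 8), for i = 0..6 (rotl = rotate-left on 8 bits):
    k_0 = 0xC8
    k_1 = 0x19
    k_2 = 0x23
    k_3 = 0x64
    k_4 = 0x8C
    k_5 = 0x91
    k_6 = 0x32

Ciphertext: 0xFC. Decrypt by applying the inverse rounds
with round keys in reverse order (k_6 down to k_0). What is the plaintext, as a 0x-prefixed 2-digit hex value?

0x8A

s_0 = ciphertext = 0xFC
s_1 = InvRound(s_0, k_6) = 0x98
s_2 = InvRound(s_1, k_5) = 0x19
s_3 = InvRound(s_2, k_4) = 0x02
s_4 = InvRound(s_3, k_3) = 0x5D
s_5 = InvRound(s_4, k_2) = 0xF8
s_6 = InvRound(s_5, k_1) = 0x75
s_7 = InvRound(s_6, k_0) = 0x8A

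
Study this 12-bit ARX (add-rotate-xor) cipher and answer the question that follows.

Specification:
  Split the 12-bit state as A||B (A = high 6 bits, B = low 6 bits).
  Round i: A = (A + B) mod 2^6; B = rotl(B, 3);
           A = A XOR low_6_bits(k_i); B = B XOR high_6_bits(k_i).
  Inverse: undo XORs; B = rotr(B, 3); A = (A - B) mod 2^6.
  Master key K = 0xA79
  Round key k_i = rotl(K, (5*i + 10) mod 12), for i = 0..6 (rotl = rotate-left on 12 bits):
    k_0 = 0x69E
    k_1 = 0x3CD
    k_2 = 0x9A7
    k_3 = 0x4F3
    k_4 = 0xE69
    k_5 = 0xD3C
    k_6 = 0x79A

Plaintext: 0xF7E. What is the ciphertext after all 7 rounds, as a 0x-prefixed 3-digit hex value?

s_0 = plaintext = 0xF7E
s_1 = Round(s_0, k_0) = 0x96D
s_2 = Round(s_1, k_1) = 0x7E2
s_3 = Round(s_2, k_2) = 0x9B2
s_4 = Round(s_3, k_3) = 0xAC5
s_5 = Round(s_4, k_4) = 0x651
s_6 = Round(s_5, k_5) = 0x5BE
s_7 = Round(s_6, k_6) = 0x3A9

0x3A9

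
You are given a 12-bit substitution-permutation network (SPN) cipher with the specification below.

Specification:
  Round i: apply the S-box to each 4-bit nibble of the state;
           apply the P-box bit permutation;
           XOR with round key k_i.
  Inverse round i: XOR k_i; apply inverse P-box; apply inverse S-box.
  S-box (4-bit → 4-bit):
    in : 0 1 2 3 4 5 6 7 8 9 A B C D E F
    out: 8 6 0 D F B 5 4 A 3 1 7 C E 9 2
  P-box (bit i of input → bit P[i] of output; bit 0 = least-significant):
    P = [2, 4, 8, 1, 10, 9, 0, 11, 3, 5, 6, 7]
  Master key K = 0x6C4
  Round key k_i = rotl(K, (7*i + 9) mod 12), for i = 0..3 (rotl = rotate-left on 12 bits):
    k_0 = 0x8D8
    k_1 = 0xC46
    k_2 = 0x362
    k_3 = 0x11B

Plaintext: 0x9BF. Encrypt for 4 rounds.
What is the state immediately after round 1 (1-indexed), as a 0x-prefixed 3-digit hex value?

s_0 = plaintext = 0x9BF
s_1 = Round(s_0, k_0) = 0xEE1
s_2 = Round(s_1, k_1) = 0x1DE
s_3 = Round(s_2, k_2) = 0x905
s_4 = Round(s_3, k_3) = 0x925

0xEE1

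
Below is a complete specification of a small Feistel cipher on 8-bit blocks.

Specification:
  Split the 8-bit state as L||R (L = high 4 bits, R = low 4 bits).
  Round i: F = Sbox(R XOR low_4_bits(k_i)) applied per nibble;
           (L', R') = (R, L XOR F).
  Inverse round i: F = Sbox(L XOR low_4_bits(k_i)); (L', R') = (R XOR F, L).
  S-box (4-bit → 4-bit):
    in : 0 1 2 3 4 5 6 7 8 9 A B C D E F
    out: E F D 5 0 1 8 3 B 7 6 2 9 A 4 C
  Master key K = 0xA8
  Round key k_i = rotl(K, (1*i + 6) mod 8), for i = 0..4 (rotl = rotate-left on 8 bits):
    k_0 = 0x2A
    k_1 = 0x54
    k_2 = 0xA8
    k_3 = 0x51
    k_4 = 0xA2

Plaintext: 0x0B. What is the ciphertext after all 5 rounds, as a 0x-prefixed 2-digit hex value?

s_0 = plaintext = 0x0B
s_1 = Round(s_0, k_0) = 0xBF
s_2 = Round(s_1, k_1) = 0xF9
s_3 = Round(s_2, k_2) = 0x90
s_4 = Round(s_3, k_3) = 0x06
s_5 = Round(s_4, k_4) = 0x60

0x60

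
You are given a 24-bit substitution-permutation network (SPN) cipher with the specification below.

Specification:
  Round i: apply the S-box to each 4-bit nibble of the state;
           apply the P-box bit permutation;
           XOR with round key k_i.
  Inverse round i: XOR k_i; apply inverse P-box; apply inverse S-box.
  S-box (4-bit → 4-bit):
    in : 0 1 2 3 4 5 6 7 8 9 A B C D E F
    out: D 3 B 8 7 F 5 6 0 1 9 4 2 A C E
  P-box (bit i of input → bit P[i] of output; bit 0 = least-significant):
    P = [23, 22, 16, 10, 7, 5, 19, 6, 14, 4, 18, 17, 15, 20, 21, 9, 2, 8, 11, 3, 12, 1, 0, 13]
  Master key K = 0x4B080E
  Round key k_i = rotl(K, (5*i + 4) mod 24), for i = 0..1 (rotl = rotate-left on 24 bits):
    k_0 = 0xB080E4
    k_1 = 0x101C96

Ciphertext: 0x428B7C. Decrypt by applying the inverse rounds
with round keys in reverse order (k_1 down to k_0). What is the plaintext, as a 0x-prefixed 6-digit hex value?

0xED0B06

s_0 = ciphertext = 0x428B7C
s_1 = InvRound(s_0, k_1) = 0x1D232D
s_2 = InvRound(s_1, k_0) = 0xED0B06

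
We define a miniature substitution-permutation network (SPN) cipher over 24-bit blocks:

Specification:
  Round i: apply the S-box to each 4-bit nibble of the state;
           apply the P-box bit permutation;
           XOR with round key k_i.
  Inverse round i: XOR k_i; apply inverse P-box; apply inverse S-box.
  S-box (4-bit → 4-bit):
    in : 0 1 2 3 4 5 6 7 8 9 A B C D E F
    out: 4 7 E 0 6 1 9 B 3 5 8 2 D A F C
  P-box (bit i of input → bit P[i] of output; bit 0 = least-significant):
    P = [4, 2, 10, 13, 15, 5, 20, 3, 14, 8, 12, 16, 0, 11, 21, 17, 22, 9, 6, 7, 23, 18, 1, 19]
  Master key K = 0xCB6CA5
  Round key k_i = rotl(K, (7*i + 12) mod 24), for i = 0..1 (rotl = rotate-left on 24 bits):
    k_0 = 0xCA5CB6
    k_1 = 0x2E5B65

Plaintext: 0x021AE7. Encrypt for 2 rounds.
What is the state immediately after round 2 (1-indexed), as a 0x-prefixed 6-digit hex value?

0x151D57

s_0 = plaintext = 0x021AE7
s_1 = Round(s_0, k_0) = 0xFBF649
s_2 = Round(s_1, k_1) = 0x151D57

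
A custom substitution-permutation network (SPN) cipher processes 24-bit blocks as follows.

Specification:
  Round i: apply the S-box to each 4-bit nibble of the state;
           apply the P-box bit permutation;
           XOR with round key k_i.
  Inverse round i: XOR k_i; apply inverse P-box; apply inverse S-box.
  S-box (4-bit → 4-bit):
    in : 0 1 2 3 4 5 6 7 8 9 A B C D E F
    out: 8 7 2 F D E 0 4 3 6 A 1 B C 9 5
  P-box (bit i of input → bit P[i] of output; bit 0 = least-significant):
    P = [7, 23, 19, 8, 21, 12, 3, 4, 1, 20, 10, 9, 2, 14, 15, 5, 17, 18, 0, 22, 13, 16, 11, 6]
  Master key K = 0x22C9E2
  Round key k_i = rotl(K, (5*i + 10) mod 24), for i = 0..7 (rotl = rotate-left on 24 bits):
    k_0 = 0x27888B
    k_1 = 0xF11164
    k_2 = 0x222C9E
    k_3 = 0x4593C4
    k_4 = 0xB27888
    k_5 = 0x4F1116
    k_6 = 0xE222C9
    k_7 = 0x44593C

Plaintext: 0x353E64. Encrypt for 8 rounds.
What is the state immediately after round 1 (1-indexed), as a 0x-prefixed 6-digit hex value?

s_0 = plaintext = 0x353E64
s_1 = Round(s_0, k_0) = 0x6A636C
s_2 = Round(s_1, k_1) = 0x2516E6
s_3 = Round(s_2, k_2) = 0x47EC8B
s_4 = Round(s_3, k_3) = 0x75A923
s_5 = Round(s_4, k_4) = 0x6E2529
s_6 = Round(s_5, k_5) = 0x954716
s_7 = Round(s_6, k_6) = 0x87BEE4
s_8 = Round(s_7, k_7) = 0x6D7AAB

0x6A636C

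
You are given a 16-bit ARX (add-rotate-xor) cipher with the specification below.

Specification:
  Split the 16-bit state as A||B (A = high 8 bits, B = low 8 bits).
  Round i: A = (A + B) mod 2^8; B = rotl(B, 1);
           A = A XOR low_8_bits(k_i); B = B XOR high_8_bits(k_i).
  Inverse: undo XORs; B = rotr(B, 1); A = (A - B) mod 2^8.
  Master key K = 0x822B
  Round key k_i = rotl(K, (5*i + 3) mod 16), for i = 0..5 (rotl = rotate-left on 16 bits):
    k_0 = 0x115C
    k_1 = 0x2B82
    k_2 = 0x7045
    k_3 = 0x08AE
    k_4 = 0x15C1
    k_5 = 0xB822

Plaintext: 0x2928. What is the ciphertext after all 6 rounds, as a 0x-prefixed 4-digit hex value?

0x31AB

s_0 = plaintext = 0x2928
s_1 = Round(s_0, k_0) = 0x0D41
s_2 = Round(s_1, k_1) = 0xCCA9
s_3 = Round(s_2, k_2) = 0x3023
s_4 = Round(s_3, k_3) = 0xFD4E
s_5 = Round(s_4, k_4) = 0x8A89
s_6 = Round(s_5, k_5) = 0x31AB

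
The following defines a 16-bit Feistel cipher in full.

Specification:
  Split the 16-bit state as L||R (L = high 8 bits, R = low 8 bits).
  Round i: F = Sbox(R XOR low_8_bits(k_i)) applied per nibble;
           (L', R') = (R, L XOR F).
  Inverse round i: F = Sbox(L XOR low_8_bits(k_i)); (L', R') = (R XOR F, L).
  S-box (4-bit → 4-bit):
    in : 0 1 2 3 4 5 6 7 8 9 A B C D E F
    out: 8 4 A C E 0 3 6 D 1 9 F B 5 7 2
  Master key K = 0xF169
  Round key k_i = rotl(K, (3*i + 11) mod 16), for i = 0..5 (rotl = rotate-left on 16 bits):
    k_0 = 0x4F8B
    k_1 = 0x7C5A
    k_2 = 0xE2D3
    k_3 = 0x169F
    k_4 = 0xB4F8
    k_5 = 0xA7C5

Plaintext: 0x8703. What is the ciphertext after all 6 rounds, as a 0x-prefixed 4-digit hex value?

s_0 = plaintext = 0x8703
s_1 = Round(s_0, k_0) = 0x035A
s_2 = Round(s_1, k_1) = 0x5A8B
s_3 = Round(s_2, k_2) = 0x8B57
s_4 = Round(s_3, k_3) = 0x5736
s_5 = Round(s_4, k_4) = 0x36E0
s_6 = Round(s_5, k_5) = 0xE096

0xE096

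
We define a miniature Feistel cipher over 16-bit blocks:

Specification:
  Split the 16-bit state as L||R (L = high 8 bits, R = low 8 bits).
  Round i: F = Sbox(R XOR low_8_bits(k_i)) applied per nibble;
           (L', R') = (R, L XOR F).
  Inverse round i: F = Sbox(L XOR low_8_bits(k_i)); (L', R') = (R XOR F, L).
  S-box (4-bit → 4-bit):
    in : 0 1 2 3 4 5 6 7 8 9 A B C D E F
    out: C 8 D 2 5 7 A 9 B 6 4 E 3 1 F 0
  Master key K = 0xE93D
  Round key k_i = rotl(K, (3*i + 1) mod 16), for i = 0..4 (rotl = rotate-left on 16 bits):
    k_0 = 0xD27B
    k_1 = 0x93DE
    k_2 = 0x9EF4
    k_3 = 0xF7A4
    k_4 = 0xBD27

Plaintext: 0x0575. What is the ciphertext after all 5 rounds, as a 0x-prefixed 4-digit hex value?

0xBE69

s_0 = plaintext = 0x0575
s_1 = Round(s_0, k_0) = 0x75CA
s_2 = Round(s_1, k_1) = 0xCAF0
s_3 = Round(s_2, k_2) = 0xF00F
s_4 = Round(s_3, k_3) = 0x0FBE
s_5 = Round(s_4, k_4) = 0xBE69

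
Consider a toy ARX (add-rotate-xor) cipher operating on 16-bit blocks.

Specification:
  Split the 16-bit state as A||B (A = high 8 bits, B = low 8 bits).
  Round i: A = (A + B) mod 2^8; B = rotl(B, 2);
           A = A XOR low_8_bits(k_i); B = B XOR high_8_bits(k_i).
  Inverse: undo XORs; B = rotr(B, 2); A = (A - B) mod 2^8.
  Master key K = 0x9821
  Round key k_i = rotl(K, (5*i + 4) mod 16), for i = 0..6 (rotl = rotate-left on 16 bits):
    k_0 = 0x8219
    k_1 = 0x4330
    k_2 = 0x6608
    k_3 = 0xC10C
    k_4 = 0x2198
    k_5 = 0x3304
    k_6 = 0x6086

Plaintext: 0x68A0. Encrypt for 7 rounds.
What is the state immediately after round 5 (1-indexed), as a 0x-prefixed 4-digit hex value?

0xDF90

s_0 = plaintext = 0x68A0
s_1 = Round(s_0, k_0) = 0x1100
s_2 = Round(s_1, k_1) = 0x2143
s_3 = Round(s_2, k_2) = 0x6C6B
s_4 = Round(s_3, k_3) = 0xDB6C
s_5 = Round(s_4, k_4) = 0xDF90
s_6 = Round(s_5, k_5) = 0x6B71
s_7 = Round(s_6, k_6) = 0x5AA5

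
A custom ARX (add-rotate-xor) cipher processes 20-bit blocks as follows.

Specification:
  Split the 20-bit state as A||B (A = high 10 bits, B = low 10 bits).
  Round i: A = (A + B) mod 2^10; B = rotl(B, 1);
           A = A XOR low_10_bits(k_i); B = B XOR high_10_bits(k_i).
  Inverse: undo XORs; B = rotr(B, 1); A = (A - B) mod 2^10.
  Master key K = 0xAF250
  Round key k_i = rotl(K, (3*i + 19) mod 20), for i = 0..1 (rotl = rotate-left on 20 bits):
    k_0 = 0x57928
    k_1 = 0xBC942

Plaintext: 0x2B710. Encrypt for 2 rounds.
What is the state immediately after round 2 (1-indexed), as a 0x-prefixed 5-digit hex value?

s_0 = plaintext = 0x2B710
s_1 = Round(s_0, k_0) = 0xA577F
s_2 = Round(s_1, k_1) = 0xD580D

0xD580D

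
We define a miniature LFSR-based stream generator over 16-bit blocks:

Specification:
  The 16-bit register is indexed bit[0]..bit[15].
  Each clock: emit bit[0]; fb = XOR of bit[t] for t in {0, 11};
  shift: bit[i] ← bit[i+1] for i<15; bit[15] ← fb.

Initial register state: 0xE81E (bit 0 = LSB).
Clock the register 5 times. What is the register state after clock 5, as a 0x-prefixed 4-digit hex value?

0x1F40

reg_0 = 0xE81E
clock 1: out=0, reg = 0xF40F
clock 2: out=1, reg = 0xFA07
clock 3: out=1, reg = 0x7D03
clock 4: out=1, reg = 0x3E81
clock 5: out=1, reg = 0x1F40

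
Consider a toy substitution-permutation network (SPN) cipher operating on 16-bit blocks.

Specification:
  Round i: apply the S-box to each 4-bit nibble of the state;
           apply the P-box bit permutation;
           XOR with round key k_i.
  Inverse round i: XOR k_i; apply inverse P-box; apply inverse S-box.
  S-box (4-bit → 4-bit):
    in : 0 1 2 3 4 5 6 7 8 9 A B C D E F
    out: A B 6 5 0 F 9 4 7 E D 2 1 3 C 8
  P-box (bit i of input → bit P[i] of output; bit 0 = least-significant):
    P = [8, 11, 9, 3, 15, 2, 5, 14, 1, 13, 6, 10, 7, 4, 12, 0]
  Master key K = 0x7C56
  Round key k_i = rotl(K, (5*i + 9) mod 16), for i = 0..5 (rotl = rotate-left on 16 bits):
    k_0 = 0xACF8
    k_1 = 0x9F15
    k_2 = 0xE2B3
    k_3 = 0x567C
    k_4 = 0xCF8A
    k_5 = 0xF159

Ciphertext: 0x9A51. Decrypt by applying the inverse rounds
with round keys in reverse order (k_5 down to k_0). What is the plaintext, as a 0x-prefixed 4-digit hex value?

0xE05C

s_0 = ciphertext = 0x9A51
s_1 = InvRound(s_0, k_5) = 0x4BF5
s_2 = InvRound(s_1, k_4) = 0x0A8F
s_3 = InvRound(s_2, k_3) = 0x5AEB
s_4 = InvRound(s_3, k_2) = 0x22C0
s_5 = InvRound(s_4, k_1) = 0x59DD
s_6 = InvRound(s_5, k_0) = 0xE05C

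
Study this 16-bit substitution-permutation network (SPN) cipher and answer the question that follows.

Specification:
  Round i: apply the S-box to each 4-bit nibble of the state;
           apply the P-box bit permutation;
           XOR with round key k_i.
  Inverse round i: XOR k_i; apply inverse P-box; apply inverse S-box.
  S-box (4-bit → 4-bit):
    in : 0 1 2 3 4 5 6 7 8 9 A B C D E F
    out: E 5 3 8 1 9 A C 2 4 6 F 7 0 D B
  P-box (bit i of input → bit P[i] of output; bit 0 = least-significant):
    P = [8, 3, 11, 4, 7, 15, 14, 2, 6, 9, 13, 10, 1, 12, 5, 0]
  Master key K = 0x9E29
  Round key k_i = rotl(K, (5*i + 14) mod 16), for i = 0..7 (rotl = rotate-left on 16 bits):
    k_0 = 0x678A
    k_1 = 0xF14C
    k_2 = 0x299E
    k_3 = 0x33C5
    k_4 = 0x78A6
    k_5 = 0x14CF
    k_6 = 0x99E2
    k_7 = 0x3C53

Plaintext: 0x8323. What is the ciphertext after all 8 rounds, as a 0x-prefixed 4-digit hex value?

s_0 = plaintext = 0x8323
s_1 = Round(s_0, k_0) = 0xF31A
s_2 = Round(s_1, k_1) = 0xADC7
s_3 = Round(s_2, k_2) = 0xF12E
s_4 = Round(s_3, k_3) = 0x8A16
s_5 = Round(s_4, k_4) = 0x0A3E
s_6 = Round(s_5, k_5) = 0x2FFA
s_7 = Round(s_6, k_6) = 0x072C
s_8 = Round(s_7, k_7) = 0x81FA

0x81FA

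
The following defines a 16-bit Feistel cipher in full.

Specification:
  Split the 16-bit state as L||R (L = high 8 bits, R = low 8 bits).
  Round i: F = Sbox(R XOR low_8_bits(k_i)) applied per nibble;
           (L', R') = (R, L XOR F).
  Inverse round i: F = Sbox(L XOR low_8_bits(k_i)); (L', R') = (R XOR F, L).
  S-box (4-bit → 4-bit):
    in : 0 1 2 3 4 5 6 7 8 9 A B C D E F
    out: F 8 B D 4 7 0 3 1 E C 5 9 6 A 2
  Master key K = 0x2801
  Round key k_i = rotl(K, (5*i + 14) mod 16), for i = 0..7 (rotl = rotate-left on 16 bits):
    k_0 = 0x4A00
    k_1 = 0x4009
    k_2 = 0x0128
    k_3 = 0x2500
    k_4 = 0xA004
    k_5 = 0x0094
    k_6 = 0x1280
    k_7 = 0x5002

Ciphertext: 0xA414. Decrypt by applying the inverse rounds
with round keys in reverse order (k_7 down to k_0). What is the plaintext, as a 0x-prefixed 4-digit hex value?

0xD290

s_0 = ciphertext = 0xA414
s_1 = InvRound(s_0, k_7) = 0xD4A4
s_2 = InvRound(s_1, k_6) = 0xD0D4
s_3 = InvRound(s_2, k_5) = 0x90D0
s_4 = InvRound(s_3, k_4) = 0x3490
s_5 = InvRound(s_4, k_3) = 0x4434
s_6 = InvRound(s_5, k_2) = 0x3D44
s_7 = InvRound(s_6, k_1) = 0x903D
s_8 = InvRound(s_7, k_0) = 0xD290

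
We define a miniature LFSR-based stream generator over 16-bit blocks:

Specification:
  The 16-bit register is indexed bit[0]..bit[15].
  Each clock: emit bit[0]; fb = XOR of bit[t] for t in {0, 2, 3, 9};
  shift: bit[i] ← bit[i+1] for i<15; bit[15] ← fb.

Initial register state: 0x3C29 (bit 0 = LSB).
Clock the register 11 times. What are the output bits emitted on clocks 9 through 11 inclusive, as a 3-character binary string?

reg_0 = 0x3C29
clock 1: out=1, reg = 0x1E14
clock 2: out=0, reg = 0x0F0A
clock 3: out=0, reg = 0x0785
clock 4: out=1, reg = 0x83C2
clock 5: out=0, reg = 0xC1E1
clock 6: out=1, reg = 0xE0F0
clock 7: out=0, reg = 0x7078
clock 8: out=0, reg = 0xB83C
clock 9: out=0, reg = 0x5C1E
clock 10: out=0, reg = 0x2E0F
clock 11: out=1, reg = 0x1707

001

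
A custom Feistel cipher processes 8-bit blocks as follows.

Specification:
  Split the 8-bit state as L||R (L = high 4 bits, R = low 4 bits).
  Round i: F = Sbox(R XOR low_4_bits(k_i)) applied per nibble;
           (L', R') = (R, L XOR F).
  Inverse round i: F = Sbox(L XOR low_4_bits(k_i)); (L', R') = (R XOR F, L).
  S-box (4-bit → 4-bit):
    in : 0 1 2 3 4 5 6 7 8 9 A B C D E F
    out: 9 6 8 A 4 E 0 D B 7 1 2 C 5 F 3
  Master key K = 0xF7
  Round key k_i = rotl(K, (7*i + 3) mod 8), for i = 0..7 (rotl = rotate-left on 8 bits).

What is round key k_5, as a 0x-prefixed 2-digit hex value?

K = 0xF7
k_0 = rotl(K, (7*0+3) mod 8) = rotl(K, 3) = 0xBF
k_1 = rotl(K, (7*1+3) mod 8) = rotl(K, 2) = 0xDF
k_2 = rotl(K, (7*2+3) mod 8) = rotl(K, 1) = 0xEF
k_3 = rotl(K, (7*3+3) mod 8) = rotl(K, 0) = 0xF7
k_4 = rotl(K, (7*4+3) mod 8) = rotl(K, 7) = 0xFB
k_5 = rotl(K, (7*5+3) mod 8) = rotl(K, 6) = 0xFD

0xFD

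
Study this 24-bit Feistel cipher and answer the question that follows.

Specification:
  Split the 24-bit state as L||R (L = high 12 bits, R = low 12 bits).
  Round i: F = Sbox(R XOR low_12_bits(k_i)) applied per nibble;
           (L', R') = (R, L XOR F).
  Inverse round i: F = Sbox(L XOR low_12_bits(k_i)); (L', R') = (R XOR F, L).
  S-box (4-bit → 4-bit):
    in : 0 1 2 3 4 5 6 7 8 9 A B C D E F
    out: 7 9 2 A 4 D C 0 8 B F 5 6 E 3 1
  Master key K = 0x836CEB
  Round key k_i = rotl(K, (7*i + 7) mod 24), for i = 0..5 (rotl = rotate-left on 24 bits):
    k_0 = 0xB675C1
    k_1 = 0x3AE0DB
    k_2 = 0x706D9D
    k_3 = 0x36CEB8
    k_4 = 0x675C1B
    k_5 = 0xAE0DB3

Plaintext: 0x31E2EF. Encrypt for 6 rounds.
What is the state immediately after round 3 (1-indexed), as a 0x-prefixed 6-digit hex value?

0x8D3E7E

s_0 = plaintext = 0x31E2EF
s_1 = Round(s_0, k_0) = 0x2EF33D
s_2 = Round(s_1, k_1) = 0x33D8D3
s_3 = Round(s_2, k_2) = 0x8D3E7E
s_4 = Round(s_3, k_3) = 0xE7EFBF
s_5 = Round(s_4, k_4) = 0xFBF48A
s_6 = Round(s_5, k_5) = 0x48A414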